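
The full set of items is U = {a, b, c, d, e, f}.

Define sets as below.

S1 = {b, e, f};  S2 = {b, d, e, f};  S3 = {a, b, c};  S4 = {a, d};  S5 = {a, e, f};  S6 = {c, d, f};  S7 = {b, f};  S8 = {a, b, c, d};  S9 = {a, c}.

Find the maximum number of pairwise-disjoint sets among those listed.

2

S2, S9 are pairwise disjoint (S2={b,d,e,f}; S9={a,c}).
Every remaining set overlaps one of these, and no 3 of the listed sets are pairwise disjoint, so 2 is the maximum.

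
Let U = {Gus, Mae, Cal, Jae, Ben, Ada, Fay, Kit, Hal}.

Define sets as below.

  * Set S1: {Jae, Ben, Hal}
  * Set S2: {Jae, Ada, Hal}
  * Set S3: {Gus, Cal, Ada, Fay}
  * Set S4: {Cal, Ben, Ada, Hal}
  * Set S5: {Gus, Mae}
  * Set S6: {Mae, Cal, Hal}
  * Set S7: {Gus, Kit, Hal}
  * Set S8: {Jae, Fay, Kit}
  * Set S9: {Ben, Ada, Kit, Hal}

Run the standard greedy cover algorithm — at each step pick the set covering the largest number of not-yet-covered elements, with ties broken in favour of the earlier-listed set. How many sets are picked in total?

4

Greedy: pick S3 (covers 4 new) → pick S1 (covers 3 new) → pick S5 (covers 1 new) → pick S7 (covers 1 new). Total picks: 4.
(The true minimum cover uses only 3 sets, so greedy is not optimal here.)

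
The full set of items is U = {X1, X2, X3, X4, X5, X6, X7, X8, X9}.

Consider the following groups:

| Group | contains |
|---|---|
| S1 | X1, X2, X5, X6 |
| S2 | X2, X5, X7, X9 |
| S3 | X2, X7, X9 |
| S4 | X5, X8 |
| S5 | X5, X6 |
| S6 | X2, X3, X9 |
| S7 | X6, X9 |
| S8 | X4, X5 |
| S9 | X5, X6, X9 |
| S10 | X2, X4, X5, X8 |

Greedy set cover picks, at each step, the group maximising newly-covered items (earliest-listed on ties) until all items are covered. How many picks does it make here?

Greedy: pick S1 (covers 4 new) → pick S2 (covers 2 new) → pick S10 (covers 2 new) → pick S6 (covers 1 new). Total picks: 4.

4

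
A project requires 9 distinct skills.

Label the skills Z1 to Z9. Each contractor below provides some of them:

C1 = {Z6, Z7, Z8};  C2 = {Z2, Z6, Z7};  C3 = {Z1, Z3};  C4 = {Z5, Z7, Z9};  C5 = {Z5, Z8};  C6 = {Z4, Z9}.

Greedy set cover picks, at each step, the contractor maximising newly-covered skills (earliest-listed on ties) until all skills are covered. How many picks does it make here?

5

Greedy: pick C1 (covers 3 new) → pick C3 (covers 2 new) → pick C4 (covers 2 new) → pick C2 (covers 1 new) → pick C6 (covers 1 new). Total picks: 5.
(The true minimum cover uses only 4 contractors, so greedy is not optimal here.)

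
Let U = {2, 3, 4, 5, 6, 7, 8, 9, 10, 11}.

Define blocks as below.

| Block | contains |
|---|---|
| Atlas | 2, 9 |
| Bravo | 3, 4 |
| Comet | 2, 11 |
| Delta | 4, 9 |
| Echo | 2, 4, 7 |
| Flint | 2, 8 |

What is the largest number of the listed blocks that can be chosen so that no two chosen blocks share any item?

2

Bravo, Comet are pairwise disjoint (Bravo={3,4}; Comet={2,11}).
Every remaining block overlaps one of these, and no 3 of the listed blocks are pairwise disjoint, so 2 is the maximum.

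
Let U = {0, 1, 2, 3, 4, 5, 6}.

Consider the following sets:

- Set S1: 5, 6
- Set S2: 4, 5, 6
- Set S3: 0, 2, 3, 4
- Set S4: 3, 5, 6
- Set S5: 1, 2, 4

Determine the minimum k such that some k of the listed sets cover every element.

S3, S4, and S5 cover everything between them: the union {0, 1, 2, 3, 4, 5, 6} is all of U.
Only S3 contains 0, so S3 is forced; the remaining 3 elements need at least 2 more sets (each remaining set adds at most 2) — so at least 3 sets are needed, and 3 is optimal.

3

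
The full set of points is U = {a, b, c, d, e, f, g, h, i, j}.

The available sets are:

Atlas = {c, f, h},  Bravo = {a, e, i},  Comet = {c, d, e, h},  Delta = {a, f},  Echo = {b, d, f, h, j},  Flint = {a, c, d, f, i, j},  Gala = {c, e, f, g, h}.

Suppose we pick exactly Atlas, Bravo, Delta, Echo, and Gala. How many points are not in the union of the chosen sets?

Union of Atlas, Bravo, Delta, Echo, Gala = {a, b, c, d, e, f, g, h, i, j} — that's every point, so 0 are uncovered.

0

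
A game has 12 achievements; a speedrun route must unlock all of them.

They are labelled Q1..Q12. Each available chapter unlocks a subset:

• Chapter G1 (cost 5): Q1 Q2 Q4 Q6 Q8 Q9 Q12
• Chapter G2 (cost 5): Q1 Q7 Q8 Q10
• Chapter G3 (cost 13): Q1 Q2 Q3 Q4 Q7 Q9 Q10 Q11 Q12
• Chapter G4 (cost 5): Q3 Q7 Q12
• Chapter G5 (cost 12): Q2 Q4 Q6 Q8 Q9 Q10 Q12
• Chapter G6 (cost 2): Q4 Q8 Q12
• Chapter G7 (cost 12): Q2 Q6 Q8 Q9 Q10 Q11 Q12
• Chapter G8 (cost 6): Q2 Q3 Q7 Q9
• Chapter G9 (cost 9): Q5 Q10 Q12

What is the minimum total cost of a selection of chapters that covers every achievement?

G1, G3, G9 together cover every achievement (G1 ∪ G3 ∪ G9 = {Q1, Q2, Q3, Q4, Q5, Q6, Q7, Q8, Q9, Q10, Q11, Q12}); total cost 5 + 13 + 9 = 27.
The greedy pick G6, G1, G2, G4, G9, G7 costs 38; no covering selection beats 27.

27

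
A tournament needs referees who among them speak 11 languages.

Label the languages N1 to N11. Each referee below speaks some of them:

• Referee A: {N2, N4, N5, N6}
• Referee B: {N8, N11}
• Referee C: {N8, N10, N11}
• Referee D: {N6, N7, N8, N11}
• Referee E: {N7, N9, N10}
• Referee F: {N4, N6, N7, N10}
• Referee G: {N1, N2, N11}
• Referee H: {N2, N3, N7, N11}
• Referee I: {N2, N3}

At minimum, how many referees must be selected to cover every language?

Take {A, D, E, G, I}. Their union is {N1, N2, N3, N4, N5, N6, N7, N8, N9, N10, N11}, which is all 11 languages.
No 4 of the 9 referees cover everything (all 126 combinations miss at least one language), so 5 is optimal.

5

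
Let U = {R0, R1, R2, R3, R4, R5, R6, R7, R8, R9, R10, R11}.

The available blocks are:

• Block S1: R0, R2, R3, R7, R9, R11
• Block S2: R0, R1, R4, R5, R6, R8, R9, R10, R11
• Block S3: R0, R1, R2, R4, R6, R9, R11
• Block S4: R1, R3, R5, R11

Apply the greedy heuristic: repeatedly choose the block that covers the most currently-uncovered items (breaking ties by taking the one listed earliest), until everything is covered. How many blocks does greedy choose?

Greedy: pick S2 (covers 9 new) → pick S1 (covers 3 new). Total picks: 2.

2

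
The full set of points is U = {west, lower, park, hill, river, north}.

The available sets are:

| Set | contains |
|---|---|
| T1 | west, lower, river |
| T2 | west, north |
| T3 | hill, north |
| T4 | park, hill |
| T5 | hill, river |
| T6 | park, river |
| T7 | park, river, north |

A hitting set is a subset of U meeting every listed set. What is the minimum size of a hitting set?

3

The 3 points {park, river, north} hit every set.
No choice of 2 points meets every set, so 3 is the minimum.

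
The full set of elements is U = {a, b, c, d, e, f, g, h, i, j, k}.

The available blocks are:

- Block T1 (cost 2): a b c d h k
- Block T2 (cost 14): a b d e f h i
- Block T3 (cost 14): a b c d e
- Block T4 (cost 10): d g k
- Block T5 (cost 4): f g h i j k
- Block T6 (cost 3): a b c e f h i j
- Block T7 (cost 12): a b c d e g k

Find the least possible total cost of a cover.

T1, T5, T6 together cover every element (T1 ∪ T5 ∪ T6 = {a, b, c, d, e, f, g, h, i, j, k}); total cost 2 + 4 + 3 = 9.
No covering selection has total cost below 9.

9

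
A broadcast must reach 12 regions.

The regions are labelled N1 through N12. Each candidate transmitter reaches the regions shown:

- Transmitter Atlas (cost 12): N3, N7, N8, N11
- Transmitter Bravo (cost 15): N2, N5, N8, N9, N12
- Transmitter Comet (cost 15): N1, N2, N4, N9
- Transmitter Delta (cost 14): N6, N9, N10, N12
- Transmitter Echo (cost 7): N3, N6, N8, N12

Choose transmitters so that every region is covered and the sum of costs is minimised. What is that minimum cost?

56

Atlas, Bravo, Comet, Delta together cover every region (Atlas ∪ Bravo ∪ Comet ∪ Delta = {N1, N2, N3, N4, N5, N6, N7, N8, N9, N10, N11, N12}); total cost 12 + 15 + 15 + 14 = 56.
The greedy pick Echo, Comet, Atlas, Delta, Bravo costs 63; no covering selection beats 56.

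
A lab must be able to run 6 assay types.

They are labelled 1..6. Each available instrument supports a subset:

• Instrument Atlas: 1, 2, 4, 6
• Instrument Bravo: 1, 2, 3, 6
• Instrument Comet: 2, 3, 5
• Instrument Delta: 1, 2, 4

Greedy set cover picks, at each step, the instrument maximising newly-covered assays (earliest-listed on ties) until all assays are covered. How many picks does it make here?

2

Greedy: pick Atlas (covers 4 new) → pick Comet (covers 2 new). Total picks: 2.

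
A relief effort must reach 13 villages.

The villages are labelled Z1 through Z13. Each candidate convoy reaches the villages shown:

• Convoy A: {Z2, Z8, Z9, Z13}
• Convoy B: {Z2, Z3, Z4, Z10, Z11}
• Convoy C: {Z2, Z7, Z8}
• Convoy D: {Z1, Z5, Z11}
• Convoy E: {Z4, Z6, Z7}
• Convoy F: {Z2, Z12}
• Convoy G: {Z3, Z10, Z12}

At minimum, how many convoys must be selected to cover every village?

Take {A, D, E, G}. Their union is {Z1, Z2, Z3, Z4, Z5, Z6, Z7, Z8, Z9, Z10, Z11, Z12, Z13}, which is all 13 villages.
Only D contains Z1, so D is forced; the remaining 10 villages need at least 3 more convoys (each remaining convoy adds at most 4) — so at least 4 convoys are needed, and 4 is optimal.

4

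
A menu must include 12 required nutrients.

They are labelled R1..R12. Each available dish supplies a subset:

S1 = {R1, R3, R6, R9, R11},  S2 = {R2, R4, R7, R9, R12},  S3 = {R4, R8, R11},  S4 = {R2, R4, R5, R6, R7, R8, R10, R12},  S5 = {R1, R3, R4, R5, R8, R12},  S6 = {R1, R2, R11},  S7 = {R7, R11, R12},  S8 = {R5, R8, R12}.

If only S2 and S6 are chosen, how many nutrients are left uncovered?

Union of S2, S6 = {R1, R2, R4, R7, R9, R11, R12}.
Not covered: R3, R5, R6, R8, R10 — 5 nutrients.

5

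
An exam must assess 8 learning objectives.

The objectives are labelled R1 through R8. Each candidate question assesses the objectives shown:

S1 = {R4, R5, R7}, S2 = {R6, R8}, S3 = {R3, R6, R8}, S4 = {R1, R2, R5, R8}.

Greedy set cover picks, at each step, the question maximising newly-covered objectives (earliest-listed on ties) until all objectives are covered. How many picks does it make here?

Greedy: pick S4 (covers 4 new) → pick S1 (covers 2 new) → pick S3 (covers 2 new). Total picks: 3.

3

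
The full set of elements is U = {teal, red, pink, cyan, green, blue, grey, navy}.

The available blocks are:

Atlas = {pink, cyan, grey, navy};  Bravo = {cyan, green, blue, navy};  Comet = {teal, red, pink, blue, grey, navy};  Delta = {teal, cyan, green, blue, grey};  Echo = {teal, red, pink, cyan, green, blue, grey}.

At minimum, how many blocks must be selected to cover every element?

Bravo and Echo cover everything between them: the union {teal, red, pink, cyan, green, blue, grey, navy} is all of U.
No single block has all 8 elements (the largest, Echo, has 7), so 2 is optimal.

2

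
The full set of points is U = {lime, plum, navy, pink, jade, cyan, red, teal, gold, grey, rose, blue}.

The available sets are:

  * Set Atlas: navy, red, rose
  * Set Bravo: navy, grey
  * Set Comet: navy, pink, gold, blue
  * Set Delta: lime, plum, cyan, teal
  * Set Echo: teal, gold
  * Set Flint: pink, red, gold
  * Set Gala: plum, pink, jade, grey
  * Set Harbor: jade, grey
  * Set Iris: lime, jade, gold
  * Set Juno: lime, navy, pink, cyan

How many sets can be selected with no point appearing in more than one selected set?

3

Comet, Delta, Harbor are pairwise disjoint (Comet={navy,pink,gold,blue}; Delta={lime,plum,cyan,teal}; Harbor={jade,grey}).
Every remaining set overlaps one of these, and no 4 of the listed sets are pairwise disjoint, so 3 is the maximum.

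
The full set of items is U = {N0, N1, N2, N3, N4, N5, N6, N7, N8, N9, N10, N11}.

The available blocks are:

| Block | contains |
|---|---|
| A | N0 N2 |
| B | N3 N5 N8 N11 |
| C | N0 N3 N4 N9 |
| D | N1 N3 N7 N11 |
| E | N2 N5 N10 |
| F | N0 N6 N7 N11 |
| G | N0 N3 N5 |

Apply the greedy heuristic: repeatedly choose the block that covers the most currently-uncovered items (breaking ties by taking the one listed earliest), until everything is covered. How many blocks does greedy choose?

5

Greedy: pick B (covers 4 new) → pick C (covers 3 new) → pick D (covers 2 new) → pick E (covers 2 new) → pick F (covers 1 new). Total picks: 5.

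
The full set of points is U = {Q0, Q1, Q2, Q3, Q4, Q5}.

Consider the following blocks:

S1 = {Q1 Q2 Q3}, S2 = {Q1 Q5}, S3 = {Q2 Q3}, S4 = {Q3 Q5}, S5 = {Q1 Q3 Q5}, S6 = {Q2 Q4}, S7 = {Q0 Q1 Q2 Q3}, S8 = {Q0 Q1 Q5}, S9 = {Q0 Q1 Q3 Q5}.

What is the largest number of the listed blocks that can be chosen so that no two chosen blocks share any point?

2

S3, S8 are pairwise disjoint (S3={Q2,Q3}; S8={Q0,Q1,Q5}).
Every remaining block overlaps one of these, and no 3 of the listed blocks are pairwise disjoint, so 2 is the maximum.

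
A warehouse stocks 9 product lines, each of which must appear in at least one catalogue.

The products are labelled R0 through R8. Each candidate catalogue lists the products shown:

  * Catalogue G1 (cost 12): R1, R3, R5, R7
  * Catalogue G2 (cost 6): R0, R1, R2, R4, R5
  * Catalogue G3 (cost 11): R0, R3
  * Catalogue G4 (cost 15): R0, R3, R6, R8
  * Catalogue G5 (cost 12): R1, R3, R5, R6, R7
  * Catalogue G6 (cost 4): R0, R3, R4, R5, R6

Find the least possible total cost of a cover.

G1, G2, G4 together cover every product (G1 ∪ G2 ∪ G4 = {R0, R1, R2, R3, R4, R5, R6, R7, R8}); total cost 12 + 6 + 15 = 33.
The greedy pick G6, G2, G1, G4 costs 37; no covering selection beats 33.

33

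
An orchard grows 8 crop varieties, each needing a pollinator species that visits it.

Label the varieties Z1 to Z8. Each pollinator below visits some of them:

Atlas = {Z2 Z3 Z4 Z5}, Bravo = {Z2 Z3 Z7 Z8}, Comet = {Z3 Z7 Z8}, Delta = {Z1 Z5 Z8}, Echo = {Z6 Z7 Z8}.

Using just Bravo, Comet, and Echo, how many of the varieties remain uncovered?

3

Union of Bravo, Comet, Echo = {Z2, Z3, Z6, Z7, Z8}.
Not covered: Z1, Z4, Z5 — 3 varieties.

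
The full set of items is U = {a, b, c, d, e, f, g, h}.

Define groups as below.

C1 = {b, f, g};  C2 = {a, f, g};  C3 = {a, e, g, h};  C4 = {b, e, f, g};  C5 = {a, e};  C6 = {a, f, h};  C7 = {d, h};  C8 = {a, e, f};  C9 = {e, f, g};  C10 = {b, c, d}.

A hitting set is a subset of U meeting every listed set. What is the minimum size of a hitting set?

3

T = {a, d, f} meets every group (each contains at least one member of T), and |T| = 3.
The groups C1, C5, C7 are pairwise disjoint, so any hitting set needs a separate item for each — at least 3. Hence 3 is optimal.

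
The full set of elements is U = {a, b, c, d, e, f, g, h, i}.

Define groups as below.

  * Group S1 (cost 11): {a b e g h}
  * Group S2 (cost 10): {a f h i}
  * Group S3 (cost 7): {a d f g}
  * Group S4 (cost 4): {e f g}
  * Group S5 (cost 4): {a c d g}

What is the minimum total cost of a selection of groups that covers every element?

S1, S2, S5 together cover every element (S1 ∪ S2 ∪ S5 = {a, b, c, d, e, f, g, h, i}); total cost 11 + 10 + 4 = 25.
The greedy pick S5, S4, S2, S1 costs 29; no covering selection beats 25.

25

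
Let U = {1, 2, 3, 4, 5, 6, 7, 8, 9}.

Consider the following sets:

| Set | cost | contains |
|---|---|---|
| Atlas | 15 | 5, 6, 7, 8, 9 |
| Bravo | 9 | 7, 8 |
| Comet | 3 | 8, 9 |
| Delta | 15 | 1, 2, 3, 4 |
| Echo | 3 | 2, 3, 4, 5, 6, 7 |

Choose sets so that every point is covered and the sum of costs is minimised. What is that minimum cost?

Comet, Delta, Echo together cover every point (Comet ∪ Delta ∪ Echo = {1, 2, 3, 4, 5, 6, 7, 8, 9}); total cost 3 + 15 + 3 = 21.
No covering selection has total cost below 21.

21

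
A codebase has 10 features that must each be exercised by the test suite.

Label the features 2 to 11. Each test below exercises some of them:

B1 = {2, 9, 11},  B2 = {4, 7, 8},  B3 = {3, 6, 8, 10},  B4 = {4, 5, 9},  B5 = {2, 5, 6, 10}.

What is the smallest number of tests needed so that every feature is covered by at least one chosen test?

Take {B1, B2, B3, B5}. Their union is {2, 3, 4, 5, 6, 7, 8, 9, 10, 11}, which is all 10 features.
No 3 of the 5 tests cover everything (all 10 combinations miss at least one feature), so 4 is optimal.

4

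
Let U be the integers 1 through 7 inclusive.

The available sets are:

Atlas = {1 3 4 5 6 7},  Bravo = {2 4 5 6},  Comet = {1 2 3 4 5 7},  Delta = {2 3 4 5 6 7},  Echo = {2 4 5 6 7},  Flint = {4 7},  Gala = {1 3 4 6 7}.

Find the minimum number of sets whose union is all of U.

Atlas and Bravo together: Atlas ∪ Bravo = {1, 2, 3, 4, 5, 6, 7} — every element is covered.
No single set has all 7 elements (the largest, Atlas, has 6), so 2 is optimal.

2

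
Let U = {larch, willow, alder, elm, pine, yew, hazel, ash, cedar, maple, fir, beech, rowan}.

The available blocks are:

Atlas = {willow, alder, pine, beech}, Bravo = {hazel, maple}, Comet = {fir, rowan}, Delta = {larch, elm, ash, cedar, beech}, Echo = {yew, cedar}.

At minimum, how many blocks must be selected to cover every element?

Atlas, Bravo, Comet, Delta, and Echo cover everything between them: the union {larch, willow, alder, elm, pine, yew, hazel, ash, cedar, maple, fir, beech, rowan} is all of U.
No 4 of the 5 blocks cover everything (all 5 combinations miss at least one element), so 5 is optimal.

5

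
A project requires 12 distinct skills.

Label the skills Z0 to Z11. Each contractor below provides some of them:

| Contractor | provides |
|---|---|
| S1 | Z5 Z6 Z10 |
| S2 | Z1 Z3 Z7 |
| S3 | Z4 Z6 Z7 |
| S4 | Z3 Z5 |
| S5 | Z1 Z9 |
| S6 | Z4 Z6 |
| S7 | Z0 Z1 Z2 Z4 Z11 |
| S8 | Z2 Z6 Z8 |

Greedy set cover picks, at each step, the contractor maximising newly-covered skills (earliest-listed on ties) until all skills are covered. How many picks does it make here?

Greedy: pick S7 (covers 5 new) → pick S1 (covers 3 new) → pick S2 (covers 2 new) → pick S5 (covers 1 new) → pick S8 (covers 1 new). Total picks: 5.

5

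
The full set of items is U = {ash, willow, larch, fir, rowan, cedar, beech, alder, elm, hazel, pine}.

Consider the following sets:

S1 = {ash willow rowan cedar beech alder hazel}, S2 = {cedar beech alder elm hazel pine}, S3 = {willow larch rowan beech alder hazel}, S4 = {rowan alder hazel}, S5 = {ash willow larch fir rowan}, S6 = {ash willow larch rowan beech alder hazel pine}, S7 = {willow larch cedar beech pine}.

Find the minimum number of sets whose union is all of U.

S2 and S5 together: S2 ∪ S5 = {ash, willow, larch, fir, rowan, cedar, beech, alder, elm, hazel, pine} — every item is covered.
No single set has all 11 items (the largest, S6, has 8), so 2 is optimal.

2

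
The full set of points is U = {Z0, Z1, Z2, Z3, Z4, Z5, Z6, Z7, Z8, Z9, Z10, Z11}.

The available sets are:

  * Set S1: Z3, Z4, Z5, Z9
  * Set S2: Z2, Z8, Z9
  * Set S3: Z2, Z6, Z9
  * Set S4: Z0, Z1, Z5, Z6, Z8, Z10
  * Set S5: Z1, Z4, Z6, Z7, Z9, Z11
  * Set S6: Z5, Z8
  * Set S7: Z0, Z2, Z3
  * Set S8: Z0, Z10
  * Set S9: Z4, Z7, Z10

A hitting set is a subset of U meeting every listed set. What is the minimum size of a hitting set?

H = {Z0, Z8, Z9, Z10} meets every set (each contains at least one member of H), and |H| = 4.
No choice of 3 points meets every set, so 4 is the minimum.

4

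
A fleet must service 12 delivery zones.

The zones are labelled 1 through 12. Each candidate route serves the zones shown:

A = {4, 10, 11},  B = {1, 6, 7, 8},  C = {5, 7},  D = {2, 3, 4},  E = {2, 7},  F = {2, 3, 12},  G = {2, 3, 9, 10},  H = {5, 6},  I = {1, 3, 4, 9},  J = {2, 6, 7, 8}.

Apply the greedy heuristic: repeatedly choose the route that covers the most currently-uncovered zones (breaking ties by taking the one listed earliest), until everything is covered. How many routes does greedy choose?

5

Greedy: pick B (covers 4 new) → pick G (covers 4 new) → pick A (covers 2 new) → pick C (covers 1 new) → pick F (covers 1 new). Total picks: 5.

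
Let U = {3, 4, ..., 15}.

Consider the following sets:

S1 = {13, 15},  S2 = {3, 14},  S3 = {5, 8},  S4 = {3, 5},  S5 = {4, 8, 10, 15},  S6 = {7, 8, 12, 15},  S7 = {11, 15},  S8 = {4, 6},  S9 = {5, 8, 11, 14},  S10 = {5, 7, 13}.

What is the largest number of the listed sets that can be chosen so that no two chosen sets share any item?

S2, S7, S8, S10 are pairwise disjoint (S2={3,14}; S7={11,15}; S8={4,6}; S10={5,7,13}).
Every remaining set overlaps one of these, and no 5 of the listed sets are pairwise disjoint, so 4 is the maximum.

4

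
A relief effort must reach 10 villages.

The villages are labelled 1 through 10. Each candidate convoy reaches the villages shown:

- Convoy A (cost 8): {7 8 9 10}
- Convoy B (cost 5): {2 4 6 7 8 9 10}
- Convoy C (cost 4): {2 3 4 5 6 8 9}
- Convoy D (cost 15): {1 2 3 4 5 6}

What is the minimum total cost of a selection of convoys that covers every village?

20

B, D together cover every village (B ∪ D = {1, 2, 3, 4, 5, 6, 7, 8, 9, 10}); total cost 5 + 15 = 20.
The greedy pick C, B, D costs 24; no covering selection beats 20.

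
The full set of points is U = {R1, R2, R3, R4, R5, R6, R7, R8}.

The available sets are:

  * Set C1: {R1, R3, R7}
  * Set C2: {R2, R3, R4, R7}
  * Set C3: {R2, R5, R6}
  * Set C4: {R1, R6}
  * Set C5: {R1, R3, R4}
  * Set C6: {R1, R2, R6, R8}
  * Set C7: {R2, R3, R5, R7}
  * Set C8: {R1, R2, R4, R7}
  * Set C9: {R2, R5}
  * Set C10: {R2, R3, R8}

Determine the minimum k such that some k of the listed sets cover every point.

3

Take {C6, C7, C8}. Their union is {R1, R2, R3, R4, R5, R6, R7, R8}, which is all 8 points.
No 2 of the 10 sets cover everything (all 45 combinations miss at least one point), so 3 is optimal.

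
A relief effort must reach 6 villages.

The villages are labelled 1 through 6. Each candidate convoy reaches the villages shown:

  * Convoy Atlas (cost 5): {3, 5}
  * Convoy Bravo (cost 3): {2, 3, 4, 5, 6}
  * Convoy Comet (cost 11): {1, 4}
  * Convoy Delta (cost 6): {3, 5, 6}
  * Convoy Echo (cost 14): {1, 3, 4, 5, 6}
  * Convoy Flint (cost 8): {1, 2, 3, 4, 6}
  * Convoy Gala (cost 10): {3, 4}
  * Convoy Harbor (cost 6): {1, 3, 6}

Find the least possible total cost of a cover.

Bravo, Harbor together cover every village (Bravo ∪ Harbor = {1, 2, 3, 4, 5, 6}); total cost 3 + 6 = 9.
No covering selection has total cost below 9.

9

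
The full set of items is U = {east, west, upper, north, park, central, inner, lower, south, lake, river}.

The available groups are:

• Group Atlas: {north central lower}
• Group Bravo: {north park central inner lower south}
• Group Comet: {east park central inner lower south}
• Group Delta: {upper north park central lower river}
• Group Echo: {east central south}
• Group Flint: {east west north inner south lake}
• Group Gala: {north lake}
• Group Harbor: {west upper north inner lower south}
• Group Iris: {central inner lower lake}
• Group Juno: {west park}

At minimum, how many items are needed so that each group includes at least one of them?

Take H = {west, north, central}. Each listed group contains at least one of these, so H is a hitting set of size 3.
The groups Echo, Gala, Juno are pairwise disjoint, so any hitting set needs a separate item for each — at least 3. Hence 3 is optimal.

3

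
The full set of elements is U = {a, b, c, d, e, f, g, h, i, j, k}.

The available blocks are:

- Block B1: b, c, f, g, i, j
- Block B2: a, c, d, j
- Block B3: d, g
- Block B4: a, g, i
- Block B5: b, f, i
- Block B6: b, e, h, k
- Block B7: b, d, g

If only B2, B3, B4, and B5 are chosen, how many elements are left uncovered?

Union of B2, B3, B4, B5 = {a, b, c, d, f, g, i, j}.
Not covered: e, h, k — 3 elements.

3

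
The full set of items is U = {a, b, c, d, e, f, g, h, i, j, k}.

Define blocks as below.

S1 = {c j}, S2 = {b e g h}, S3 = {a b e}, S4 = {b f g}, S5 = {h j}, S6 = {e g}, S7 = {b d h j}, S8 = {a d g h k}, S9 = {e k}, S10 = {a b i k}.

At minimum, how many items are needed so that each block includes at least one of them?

Take T = {b, g, j, k}. Each listed block contains at least one of these, so T is a hitting set of size 4.
No choice of 3 items meets every block, so 4 is the minimum.

4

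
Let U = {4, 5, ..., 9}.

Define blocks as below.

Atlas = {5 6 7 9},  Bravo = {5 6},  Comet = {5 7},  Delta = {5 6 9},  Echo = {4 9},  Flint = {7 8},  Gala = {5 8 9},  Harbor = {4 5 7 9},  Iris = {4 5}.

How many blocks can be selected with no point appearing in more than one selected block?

3

Bravo, Echo, Flint are pairwise disjoint (Bravo={5,6}; Echo={4,9}; Flint={7,8}).
Every remaining block overlaps one of these, and no 4 of the listed blocks are pairwise disjoint, so 3 is the maximum.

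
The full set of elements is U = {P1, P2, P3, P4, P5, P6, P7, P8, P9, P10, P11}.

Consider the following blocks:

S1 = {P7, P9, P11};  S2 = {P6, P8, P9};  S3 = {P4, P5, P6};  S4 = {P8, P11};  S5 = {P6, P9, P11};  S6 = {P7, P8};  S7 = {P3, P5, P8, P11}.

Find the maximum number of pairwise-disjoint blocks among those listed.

2

S3, S4 are pairwise disjoint (S3={P4,P5,P6}; S4={P8,P11}).
Every remaining block overlaps one of these, and no 3 of the listed blocks are pairwise disjoint, so 2 is the maximum.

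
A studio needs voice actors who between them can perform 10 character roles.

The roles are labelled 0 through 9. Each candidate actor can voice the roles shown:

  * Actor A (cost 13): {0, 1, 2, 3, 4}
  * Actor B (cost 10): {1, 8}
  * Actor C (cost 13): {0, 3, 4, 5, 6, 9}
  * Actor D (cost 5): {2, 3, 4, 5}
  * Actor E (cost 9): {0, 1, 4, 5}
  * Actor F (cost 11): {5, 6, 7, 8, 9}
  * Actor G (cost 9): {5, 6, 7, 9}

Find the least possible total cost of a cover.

24

A, F together cover every role (A ∪ F = {0, 1, 2, 3, 4, 5, 6, 7, 8, 9}); total cost 13 + 11 = 24.
The greedy pick D, F, E costs 25; no covering selection beats 24.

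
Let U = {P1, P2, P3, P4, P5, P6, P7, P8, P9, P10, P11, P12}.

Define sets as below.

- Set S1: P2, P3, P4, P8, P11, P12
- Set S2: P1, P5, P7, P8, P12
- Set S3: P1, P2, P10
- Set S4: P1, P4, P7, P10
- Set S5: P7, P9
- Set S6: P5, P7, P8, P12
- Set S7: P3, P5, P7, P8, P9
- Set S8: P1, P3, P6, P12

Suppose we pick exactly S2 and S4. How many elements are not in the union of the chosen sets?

Union of S2, S4 = {P1, P4, P5, P7, P8, P10, P12}.
Not covered: P2, P3, P6, P9, P11 — 5 elements.

5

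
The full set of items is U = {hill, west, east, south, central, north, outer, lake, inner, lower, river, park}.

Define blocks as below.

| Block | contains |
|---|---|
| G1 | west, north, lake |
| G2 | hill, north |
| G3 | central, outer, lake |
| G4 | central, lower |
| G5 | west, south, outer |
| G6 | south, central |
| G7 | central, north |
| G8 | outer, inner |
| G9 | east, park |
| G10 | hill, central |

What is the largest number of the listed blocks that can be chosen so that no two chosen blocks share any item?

4

G2, G4, G5, G9 are pairwise disjoint (G2={hill,north}; G4={central,lower}; G5={west,south,outer}; G9={east,park}).
Every remaining block overlaps one of these, and no 5 of the listed blocks are pairwise disjoint, so 4 is the maximum.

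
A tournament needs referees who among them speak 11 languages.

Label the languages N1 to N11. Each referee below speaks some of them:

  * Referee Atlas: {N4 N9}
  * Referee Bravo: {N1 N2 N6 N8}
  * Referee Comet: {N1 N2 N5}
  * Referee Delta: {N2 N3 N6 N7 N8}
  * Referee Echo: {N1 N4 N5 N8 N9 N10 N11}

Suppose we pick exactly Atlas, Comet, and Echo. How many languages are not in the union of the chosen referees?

3

Union of Atlas, Comet, Echo = {N1, N2, N4, N5, N8, N9, N10, N11}.
Not covered: N3, N6, N7 — 3 languages.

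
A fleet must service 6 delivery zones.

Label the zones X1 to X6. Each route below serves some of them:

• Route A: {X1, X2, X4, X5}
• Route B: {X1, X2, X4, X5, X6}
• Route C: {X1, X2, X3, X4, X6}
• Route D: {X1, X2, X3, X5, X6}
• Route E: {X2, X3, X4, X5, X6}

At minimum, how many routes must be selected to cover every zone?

A and E together: A ∪ E = {X1, X2, X3, X4, X5, X6} — every zone is covered.
No single route has all 6 zones (the largest, B, has 5), so 2 is optimal.

2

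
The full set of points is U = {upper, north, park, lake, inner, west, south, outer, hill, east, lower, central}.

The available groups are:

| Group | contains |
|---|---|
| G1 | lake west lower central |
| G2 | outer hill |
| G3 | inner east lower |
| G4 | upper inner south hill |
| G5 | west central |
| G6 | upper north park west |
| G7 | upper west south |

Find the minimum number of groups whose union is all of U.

Take {G1, G2, G3, G6, G7}. Their union is {upper, north, park, lake, inner, west, south, outer, hill, east, lower, central}, which is all 12 points.
No 4 of the 7 groups cover everything (all 35 combinations miss at least one point), so 5 is optimal.

5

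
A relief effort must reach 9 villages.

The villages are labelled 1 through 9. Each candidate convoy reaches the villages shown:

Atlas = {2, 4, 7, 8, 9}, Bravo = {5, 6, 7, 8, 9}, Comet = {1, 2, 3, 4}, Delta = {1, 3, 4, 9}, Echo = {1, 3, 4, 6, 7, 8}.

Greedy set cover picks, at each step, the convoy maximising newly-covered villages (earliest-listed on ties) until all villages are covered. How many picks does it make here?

3

Greedy: pick Echo (covers 6 new) → pick Atlas (covers 2 new) → pick Bravo (covers 1 new). Total picks: 3.
(The true minimum cover uses only 2 convoys, so greedy is not optimal here.)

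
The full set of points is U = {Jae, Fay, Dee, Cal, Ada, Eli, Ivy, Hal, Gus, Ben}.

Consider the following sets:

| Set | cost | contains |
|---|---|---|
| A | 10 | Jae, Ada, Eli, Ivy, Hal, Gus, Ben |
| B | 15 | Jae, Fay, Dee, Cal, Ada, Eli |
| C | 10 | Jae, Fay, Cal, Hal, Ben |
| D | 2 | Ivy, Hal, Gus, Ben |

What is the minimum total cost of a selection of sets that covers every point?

B, D together cover every point (B ∪ D = {Jae, Fay, Dee, Cal, Ada, Eli, Ivy, Hal, Gus, Ben}); total cost 15 + 2 = 17.
No covering selection has total cost below 17.

17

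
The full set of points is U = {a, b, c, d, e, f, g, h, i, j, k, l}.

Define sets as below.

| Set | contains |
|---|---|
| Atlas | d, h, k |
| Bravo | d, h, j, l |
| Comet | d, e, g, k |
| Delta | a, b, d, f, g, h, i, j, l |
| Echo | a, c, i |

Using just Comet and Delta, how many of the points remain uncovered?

Union of Comet, Delta = {a, b, d, e, f, g, h, i, j, k, l}.
Not covered: c — 1 point.

1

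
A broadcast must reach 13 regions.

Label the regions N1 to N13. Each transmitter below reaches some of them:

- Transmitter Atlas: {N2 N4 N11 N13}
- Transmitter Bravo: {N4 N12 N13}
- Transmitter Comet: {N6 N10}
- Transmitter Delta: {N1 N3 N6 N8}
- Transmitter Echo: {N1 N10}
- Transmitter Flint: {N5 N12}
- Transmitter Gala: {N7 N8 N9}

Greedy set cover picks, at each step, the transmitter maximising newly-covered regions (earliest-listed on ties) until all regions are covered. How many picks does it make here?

5

Greedy: pick Atlas (covers 4 new) → pick Delta (covers 4 new) → pick Flint (covers 2 new) → pick Gala (covers 2 new) → pick Comet (covers 1 new). Total picks: 5.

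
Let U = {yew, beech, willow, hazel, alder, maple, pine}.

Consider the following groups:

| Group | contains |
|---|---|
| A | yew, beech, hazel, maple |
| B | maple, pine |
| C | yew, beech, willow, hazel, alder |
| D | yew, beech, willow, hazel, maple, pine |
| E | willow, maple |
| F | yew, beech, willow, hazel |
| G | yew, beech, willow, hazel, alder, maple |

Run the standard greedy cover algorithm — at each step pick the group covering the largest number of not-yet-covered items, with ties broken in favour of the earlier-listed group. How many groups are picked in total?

2

Greedy: pick D (covers 6 new) → pick C (covers 1 new). Total picks: 2.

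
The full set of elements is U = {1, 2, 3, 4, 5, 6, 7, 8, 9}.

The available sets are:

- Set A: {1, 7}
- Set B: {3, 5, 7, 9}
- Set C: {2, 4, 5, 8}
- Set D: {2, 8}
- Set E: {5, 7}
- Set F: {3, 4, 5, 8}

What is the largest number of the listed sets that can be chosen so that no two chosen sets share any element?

2

D, E are pairwise disjoint (D={2,8}; E={5,7}).
Every remaining set overlaps one of these, and no 3 of the listed sets are pairwise disjoint, so 2 is the maximum.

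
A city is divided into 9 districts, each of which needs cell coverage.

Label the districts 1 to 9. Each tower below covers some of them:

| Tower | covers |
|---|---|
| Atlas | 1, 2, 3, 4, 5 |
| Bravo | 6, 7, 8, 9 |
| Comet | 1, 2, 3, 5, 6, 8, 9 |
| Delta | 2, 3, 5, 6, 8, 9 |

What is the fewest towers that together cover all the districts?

2

Take {Atlas, Bravo}. Their union is {1, 2, 3, 4, 5, 6, 7, 8, 9}, which is all 9 districts.
No single tower has all 9 districts (the largest, Comet, has 7), so 2 is optimal.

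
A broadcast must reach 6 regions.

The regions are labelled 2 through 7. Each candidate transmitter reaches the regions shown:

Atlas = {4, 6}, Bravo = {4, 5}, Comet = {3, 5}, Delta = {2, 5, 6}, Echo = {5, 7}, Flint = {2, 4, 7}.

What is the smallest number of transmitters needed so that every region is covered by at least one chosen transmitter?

3

Comet and Delta and Flint together: Comet ∪ Delta ∪ Flint = {2, 3, 4, 5, 6, 7} — every region is covered.
Only Comet contains 3, so Comet is forced; the remaining 4 regions need at least 2 more transmitters (each remaining transmitter adds at most 3) — so at least 3 transmitters are needed, and 3 is optimal.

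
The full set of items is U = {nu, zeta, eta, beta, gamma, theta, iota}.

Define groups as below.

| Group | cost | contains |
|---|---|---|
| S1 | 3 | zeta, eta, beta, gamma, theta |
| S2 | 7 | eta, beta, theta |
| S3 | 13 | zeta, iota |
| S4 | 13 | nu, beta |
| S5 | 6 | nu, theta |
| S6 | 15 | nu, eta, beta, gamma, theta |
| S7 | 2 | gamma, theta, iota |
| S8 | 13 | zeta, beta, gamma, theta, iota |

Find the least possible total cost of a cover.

S1, S5, S7 together cover every item (S1 ∪ S5 ∪ S7 = {nu, zeta, eta, beta, gamma, theta, iota}); total cost 3 + 6 + 2 = 11.
No covering selection has total cost below 11.

11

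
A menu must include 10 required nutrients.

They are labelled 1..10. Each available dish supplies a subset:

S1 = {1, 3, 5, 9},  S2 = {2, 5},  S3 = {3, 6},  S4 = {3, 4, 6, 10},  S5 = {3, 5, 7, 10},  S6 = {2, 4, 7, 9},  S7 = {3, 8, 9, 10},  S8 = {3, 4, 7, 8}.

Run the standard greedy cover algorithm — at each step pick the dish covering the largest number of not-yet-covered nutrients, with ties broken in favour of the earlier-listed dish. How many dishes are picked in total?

Greedy: pick S1 (covers 4 new) → pick S4 (covers 3 new) → pick S6 (covers 2 new) → pick S7 (covers 1 new). Total picks: 4.

4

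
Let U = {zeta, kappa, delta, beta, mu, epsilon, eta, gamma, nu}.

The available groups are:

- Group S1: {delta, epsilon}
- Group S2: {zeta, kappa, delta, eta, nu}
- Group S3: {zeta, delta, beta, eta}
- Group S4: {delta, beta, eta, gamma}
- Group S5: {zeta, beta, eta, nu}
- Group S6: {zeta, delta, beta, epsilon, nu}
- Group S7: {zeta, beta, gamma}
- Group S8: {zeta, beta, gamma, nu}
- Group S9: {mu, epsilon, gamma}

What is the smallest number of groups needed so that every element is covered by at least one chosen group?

Take {S2, S8, S9}. Their union is {zeta, kappa, delta, beta, mu, epsilon, eta, gamma, nu}, which is all 9 elements.
Only S2 contains kappa, so S2 is forced; the remaining 4 elements need at least 2 more groups (each remaining group adds at most 3) — so at least 3 groups are needed, and 3 is optimal.

3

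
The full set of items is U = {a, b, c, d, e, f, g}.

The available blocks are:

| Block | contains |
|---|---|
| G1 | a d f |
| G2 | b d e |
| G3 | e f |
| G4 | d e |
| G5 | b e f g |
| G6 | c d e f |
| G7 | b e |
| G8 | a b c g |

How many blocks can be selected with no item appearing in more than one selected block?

G1, G7 are pairwise disjoint (G1={a,d,f}; G7={b,e}).
Every remaining block overlaps one of these, and no 3 of the listed blocks are pairwise disjoint, so 2 is the maximum.

2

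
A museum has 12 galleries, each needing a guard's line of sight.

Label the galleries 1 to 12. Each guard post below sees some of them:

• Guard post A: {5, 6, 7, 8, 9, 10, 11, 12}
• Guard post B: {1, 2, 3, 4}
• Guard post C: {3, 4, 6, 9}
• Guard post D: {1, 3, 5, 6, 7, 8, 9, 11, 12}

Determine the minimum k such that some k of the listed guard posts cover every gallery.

Take {A, B}. Their union is {1, 2, 3, 4, 5, 6, 7, 8, 9, 10, 11, 12}, which is all 12 galleries.
No single guard post has all 12 galleries (the largest, D, has 9), so 2 is optimal.

2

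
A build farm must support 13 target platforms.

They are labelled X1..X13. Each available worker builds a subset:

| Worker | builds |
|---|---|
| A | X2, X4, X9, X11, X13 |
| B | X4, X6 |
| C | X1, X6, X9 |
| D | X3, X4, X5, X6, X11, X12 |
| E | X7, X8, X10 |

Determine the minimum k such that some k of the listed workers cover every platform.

4

A and C and D and E together: A ∪ C ∪ D ∪ E = {X1, X2, X3, X4, X5, X6, X7, X8, X9, X10, X11, X12, X13} — every platform is covered.
Only D contains X3, so D is forced; the remaining 7 platforms need at least 3 more workers (each remaining worker adds at most 3) — so at least 4 workers are needed, and 4 is optimal.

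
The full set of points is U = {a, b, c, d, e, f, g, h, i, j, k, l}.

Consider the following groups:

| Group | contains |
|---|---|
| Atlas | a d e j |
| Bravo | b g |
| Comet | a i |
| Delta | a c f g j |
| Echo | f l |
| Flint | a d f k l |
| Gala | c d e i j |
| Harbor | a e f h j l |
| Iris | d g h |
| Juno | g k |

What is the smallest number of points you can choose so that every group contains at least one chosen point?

4

The 4 points {f, g, i, j} hit every group.
No choice of 3 points meets every group, so 4 is the minimum.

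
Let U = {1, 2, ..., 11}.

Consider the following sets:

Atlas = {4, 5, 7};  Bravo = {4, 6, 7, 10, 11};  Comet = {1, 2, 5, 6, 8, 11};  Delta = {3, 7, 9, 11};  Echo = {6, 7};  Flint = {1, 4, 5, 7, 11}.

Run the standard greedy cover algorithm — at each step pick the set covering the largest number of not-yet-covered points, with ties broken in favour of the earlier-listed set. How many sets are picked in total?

3

Greedy: pick Comet (covers 6 new) → pick Bravo (covers 3 new) → pick Delta (covers 2 new). Total picks: 3.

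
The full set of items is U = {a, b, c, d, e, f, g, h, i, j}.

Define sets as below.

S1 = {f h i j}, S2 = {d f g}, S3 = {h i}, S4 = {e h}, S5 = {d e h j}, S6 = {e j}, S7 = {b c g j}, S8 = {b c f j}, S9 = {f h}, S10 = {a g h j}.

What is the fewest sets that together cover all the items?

4

Take {S1, S5, S7, S10}. Their union is {a, b, c, d, e, f, g, h, i, j}, which is all 10 items.
No 3 of the 10 sets cover everything (all 120 combinations miss at least one item), so 4 is optimal.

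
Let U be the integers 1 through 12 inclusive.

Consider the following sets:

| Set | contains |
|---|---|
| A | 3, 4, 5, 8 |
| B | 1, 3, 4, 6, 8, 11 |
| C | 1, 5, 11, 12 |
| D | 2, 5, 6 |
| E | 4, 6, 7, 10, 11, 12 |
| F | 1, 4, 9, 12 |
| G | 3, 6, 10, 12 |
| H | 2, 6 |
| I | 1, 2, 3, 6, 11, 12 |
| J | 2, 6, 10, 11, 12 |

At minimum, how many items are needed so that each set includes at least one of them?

3

T = {1, 3, 6} meets every set (each contains at least one member of T), and |T| = 3.
No choice of 2 items meets every set, so 3 is the minimum.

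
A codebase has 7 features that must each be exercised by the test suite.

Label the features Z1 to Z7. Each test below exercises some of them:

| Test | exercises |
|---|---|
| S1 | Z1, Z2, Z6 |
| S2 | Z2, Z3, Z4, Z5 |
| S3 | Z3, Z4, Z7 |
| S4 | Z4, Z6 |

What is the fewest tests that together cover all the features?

Take {S1, S2, S3}. Their union is {Z1, Z2, Z3, Z4, Z5, Z6, Z7}, which is all 7 features.
Only S1 contains Z1, so S1 is forced; the remaining 4 features need at least 2 more tests (each remaining test adds at most 3) — so at least 3 tests are needed, and 3 is optimal.

3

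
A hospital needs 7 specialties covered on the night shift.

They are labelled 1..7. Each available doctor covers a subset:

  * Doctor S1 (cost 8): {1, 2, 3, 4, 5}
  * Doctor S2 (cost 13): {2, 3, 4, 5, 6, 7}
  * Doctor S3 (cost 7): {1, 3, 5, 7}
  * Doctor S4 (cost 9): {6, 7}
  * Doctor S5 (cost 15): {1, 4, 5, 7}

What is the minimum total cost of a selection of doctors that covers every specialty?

S1, S4 together cover every specialty (S1 ∪ S4 = {1, 2, 3, 4, 5, 6, 7}); total cost 8 + 9 = 17.
No covering selection has total cost below 17.

17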